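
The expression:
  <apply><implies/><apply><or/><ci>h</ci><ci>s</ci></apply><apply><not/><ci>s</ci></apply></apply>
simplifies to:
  <apply><not/><ci>s</ci></apply>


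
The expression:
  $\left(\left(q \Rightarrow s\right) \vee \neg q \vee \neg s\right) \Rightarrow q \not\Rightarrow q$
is never true.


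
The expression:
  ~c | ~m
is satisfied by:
  {m: False, c: False}
  {c: True, m: False}
  {m: True, c: False}


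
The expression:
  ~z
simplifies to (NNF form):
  ~z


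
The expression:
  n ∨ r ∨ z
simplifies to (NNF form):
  n ∨ r ∨ z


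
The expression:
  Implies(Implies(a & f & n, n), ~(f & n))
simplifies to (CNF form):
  ~f | ~n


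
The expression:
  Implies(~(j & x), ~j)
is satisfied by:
  {x: True, j: False}
  {j: False, x: False}
  {j: True, x: True}


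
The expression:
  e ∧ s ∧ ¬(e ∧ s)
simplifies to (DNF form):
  False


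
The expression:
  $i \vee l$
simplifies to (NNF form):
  $i \vee l$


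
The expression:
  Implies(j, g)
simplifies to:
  g | ~j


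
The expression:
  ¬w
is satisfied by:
  {w: False}


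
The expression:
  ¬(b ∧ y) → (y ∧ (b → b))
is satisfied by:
  {y: True}


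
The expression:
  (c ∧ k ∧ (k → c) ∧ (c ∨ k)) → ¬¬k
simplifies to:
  True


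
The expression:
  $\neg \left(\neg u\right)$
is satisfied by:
  {u: True}


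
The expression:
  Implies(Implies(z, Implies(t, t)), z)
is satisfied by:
  {z: True}


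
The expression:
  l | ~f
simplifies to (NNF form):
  l | ~f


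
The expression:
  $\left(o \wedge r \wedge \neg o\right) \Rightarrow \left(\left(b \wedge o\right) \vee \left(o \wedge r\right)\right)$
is always true.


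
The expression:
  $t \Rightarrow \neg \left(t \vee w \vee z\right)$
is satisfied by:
  {t: False}


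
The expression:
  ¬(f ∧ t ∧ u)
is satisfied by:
  {u: False, t: False, f: False}
  {f: True, u: False, t: False}
  {t: True, u: False, f: False}
  {f: True, t: True, u: False}
  {u: True, f: False, t: False}
  {f: True, u: True, t: False}
  {t: True, u: True, f: False}


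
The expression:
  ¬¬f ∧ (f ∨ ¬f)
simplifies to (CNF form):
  f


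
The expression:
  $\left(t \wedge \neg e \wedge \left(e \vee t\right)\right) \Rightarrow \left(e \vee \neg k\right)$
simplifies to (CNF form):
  $e \vee \neg k \vee \neg t$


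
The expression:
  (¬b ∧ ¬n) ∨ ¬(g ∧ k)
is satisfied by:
  {n: False, g: False, k: False, b: False}
  {b: True, n: False, g: False, k: False}
  {n: True, b: False, g: False, k: False}
  {b: True, n: True, g: False, k: False}
  {k: True, b: False, n: False, g: False}
  {b: True, k: True, n: False, g: False}
  {k: True, n: True, b: False, g: False}
  {b: True, k: True, n: True, g: False}
  {g: True, k: False, n: False, b: False}
  {g: True, b: True, k: False, n: False}
  {g: True, n: True, k: False, b: False}
  {b: True, g: True, n: True, k: False}
  {g: True, k: True, b: False, n: False}


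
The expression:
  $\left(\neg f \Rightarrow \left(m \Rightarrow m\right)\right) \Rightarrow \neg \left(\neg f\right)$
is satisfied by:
  {f: True}


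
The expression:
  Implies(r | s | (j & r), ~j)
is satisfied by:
  {s: False, j: False, r: False}
  {r: True, s: False, j: False}
  {s: True, r: False, j: False}
  {r: True, s: True, j: False}
  {j: True, r: False, s: False}


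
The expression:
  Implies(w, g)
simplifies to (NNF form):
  g | ~w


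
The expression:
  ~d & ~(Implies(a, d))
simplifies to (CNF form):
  a & ~d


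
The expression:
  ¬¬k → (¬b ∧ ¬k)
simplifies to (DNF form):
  ¬k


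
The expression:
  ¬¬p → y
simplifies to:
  y ∨ ¬p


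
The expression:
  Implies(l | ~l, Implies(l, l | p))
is always true.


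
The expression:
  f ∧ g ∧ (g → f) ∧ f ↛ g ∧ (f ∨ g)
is never true.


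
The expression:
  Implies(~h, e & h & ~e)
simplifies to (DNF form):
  h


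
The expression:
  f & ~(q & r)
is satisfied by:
  {f: True, q: False, r: False}
  {r: True, f: True, q: False}
  {q: True, f: True, r: False}


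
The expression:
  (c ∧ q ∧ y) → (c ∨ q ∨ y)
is always true.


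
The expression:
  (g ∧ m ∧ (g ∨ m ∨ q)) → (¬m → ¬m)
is always true.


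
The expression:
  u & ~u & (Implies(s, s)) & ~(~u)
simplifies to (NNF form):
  False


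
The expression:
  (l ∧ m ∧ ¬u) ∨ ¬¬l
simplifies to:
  l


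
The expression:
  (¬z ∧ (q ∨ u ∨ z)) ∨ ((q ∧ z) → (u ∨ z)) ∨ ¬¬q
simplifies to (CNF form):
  True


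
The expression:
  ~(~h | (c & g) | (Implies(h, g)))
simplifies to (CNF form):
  h & ~g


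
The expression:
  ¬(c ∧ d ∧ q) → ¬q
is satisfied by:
  {c: True, d: True, q: False}
  {c: True, d: False, q: False}
  {d: True, c: False, q: False}
  {c: False, d: False, q: False}
  {c: True, q: True, d: True}


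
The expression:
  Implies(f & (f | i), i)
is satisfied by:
  {i: True, f: False}
  {f: False, i: False}
  {f: True, i: True}


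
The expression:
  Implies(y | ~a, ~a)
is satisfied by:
  {y: False, a: False}
  {a: True, y: False}
  {y: True, a: False}


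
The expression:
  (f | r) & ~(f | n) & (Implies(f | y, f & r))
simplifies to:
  r & ~f & ~n & ~y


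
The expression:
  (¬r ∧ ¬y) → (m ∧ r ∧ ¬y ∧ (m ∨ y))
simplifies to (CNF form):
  r ∨ y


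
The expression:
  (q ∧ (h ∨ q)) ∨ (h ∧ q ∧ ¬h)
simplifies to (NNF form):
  q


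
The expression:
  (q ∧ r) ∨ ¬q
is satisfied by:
  {r: True, q: False}
  {q: False, r: False}
  {q: True, r: True}


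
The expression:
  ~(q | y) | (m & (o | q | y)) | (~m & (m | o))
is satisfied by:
  {o: True, m: True, q: False, y: False}
  {y: True, o: True, m: True, q: False}
  {o: True, m: True, q: True, y: False}
  {y: True, o: True, m: True, q: True}
  {o: True, q: False, m: False, y: False}
  {o: True, y: True, q: False, m: False}
  {o: True, q: True, m: False, y: False}
  {o: True, y: True, q: True, m: False}
  {m: True, y: False, q: False, o: False}
  {y: True, m: True, q: False, o: False}
  {m: True, q: True, y: False, o: False}
  {y: True, m: True, q: True, o: False}
  {y: False, q: False, m: False, o: False}


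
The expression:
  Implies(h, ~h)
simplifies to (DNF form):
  ~h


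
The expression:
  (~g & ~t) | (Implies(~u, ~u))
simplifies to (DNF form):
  True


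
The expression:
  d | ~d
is always true.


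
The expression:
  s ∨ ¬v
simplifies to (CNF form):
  s ∨ ¬v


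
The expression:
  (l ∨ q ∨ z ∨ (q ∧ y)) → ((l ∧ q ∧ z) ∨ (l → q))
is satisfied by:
  {q: True, l: False}
  {l: False, q: False}
  {l: True, q: True}


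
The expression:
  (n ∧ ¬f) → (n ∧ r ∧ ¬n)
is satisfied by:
  {f: True, n: False}
  {n: False, f: False}
  {n: True, f: True}


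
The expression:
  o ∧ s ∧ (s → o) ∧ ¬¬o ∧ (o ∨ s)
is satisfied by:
  {s: True, o: True}


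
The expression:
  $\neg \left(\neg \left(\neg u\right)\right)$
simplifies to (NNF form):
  $\neg u$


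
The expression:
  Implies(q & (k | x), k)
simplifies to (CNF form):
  k | ~q | ~x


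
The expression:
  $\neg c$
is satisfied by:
  {c: False}


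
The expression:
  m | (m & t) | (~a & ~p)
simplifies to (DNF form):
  m | (~a & ~p)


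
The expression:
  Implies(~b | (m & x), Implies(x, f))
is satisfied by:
  {b: True, f: True, m: False, x: False}
  {f: True, b: False, m: False, x: False}
  {b: True, f: True, m: True, x: False}
  {f: True, m: True, b: False, x: False}
  {b: True, m: False, f: False, x: False}
  {b: False, m: False, f: False, x: False}
  {b: True, m: True, f: False, x: False}
  {m: True, b: False, f: False, x: False}
  {x: True, b: True, f: True, m: False}
  {x: True, f: True, b: False, m: False}
  {x: True, b: True, f: True, m: True}
  {x: True, f: True, m: True, b: False}
  {x: True, b: True, m: False, f: False}


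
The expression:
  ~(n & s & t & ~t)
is always true.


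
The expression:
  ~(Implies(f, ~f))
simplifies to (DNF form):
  f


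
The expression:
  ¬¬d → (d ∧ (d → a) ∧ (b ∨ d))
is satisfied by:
  {a: True, d: False}
  {d: False, a: False}
  {d: True, a: True}


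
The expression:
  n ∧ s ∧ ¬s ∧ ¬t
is never true.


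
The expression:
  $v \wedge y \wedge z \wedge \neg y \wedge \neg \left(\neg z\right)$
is never true.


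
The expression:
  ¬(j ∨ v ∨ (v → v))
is never true.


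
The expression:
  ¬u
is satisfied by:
  {u: False}


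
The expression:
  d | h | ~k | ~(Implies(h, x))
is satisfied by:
  {h: True, d: True, k: False}
  {h: True, k: False, d: False}
  {d: True, k: False, h: False}
  {d: False, k: False, h: False}
  {h: True, d: True, k: True}
  {h: True, k: True, d: False}
  {d: True, k: True, h: False}


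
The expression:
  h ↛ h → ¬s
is always true.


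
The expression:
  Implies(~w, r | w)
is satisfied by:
  {r: True, w: True}
  {r: True, w: False}
  {w: True, r: False}


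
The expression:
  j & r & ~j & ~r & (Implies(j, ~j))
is never true.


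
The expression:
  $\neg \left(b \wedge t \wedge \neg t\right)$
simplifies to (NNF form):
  $\text{True}$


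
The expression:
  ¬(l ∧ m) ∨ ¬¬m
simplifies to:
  True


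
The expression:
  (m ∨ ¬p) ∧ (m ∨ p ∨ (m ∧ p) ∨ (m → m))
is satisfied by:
  {m: True, p: False}
  {p: False, m: False}
  {p: True, m: True}


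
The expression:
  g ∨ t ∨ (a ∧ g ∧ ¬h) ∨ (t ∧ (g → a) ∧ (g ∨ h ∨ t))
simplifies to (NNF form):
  g ∨ t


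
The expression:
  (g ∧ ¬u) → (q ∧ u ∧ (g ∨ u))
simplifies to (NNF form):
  u ∨ ¬g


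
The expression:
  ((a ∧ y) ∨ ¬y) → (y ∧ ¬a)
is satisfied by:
  {y: True, a: False}


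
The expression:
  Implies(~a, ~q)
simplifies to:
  a | ~q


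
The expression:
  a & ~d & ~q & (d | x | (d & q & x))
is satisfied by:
  {a: True, x: True, q: False, d: False}


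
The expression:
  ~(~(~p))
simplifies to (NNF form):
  ~p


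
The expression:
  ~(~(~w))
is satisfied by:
  {w: False}


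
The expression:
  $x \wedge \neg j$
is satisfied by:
  {x: True, j: False}


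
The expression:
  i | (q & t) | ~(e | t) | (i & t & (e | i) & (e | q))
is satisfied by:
  {i: True, q: True, t: False, e: False}
  {i: True, t: False, e: False, q: False}
  {i: True, q: True, e: True, t: False}
  {i: True, e: True, t: False, q: False}
  {i: True, q: True, t: True, e: False}
  {i: True, t: True, e: False, q: False}
  {i: True, q: True, e: True, t: True}
  {i: True, e: True, t: True, q: False}
  {q: True, t: False, e: False, i: False}
  {q: False, t: False, e: False, i: False}
  {q: True, t: True, e: False, i: False}
  {q: True, t: True, e: True, i: False}


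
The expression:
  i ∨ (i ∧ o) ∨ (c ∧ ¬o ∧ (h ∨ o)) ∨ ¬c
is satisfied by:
  {h: True, i: True, o: False, c: False}
  {i: True, o: False, c: False, h: False}
  {h: True, i: True, o: True, c: False}
  {i: True, o: True, c: False, h: False}
  {h: True, o: False, c: False, i: False}
  {h: False, o: False, c: False, i: False}
  {h: True, o: True, c: False, i: False}
  {o: True, h: False, c: False, i: False}
  {h: True, c: True, i: True, o: False}
  {c: True, i: True, h: False, o: False}
  {h: True, c: True, i: True, o: True}
  {c: True, i: True, o: True, h: False}
  {c: True, h: True, i: False, o: False}


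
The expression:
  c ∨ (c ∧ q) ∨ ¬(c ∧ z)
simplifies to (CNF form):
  True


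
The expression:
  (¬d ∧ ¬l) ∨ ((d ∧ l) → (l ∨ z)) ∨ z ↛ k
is always true.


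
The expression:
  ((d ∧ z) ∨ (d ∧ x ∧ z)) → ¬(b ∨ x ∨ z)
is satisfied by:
  {z: False, d: False}
  {d: True, z: False}
  {z: True, d: False}


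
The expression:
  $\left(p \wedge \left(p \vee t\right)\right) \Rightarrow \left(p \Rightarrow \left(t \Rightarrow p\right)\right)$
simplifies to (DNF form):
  $\text{True}$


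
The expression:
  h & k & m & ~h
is never true.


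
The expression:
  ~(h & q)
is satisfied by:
  {h: False, q: False}
  {q: True, h: False}
  {h: True, q: False}


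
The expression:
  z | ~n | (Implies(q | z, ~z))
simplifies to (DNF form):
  True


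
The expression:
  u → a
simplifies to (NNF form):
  a ∨ ¬u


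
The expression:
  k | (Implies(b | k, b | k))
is always true.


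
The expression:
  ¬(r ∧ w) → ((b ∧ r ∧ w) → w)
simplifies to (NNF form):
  True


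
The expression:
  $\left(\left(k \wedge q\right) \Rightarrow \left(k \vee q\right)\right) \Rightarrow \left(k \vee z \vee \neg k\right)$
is always true.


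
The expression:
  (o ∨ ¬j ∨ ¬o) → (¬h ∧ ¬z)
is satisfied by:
  {h: False, z: False}


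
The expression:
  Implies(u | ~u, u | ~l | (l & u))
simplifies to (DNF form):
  u | ~l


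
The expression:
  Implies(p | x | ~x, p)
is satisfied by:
  {p: True}


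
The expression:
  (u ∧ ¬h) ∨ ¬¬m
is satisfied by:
  {m: True, u: True, h: False}
  {m: True, h: False, u: False}
  {m: True, u: True, h: True}
  {m: True, h: True, u: False}
  {u: True, h: False, m: False}


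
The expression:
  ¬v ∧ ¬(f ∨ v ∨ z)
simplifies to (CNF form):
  ¬f ∧ ¬v ∧ ¬z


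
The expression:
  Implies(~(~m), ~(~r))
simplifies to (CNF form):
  r | ~m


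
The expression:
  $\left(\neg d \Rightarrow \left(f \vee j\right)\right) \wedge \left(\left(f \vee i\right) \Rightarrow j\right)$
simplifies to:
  $j \vee \left(d \wedge \neg f \wedge \neg i\right)$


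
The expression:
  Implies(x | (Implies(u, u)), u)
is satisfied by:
  {u: True}


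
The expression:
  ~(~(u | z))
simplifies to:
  u | z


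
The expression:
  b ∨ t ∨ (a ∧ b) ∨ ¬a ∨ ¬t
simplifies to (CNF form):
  True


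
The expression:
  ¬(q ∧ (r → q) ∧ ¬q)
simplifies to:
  True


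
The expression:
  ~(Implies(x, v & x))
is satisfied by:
  {x: True, v: False}


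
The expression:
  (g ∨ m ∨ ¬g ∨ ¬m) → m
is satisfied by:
  {m: True}


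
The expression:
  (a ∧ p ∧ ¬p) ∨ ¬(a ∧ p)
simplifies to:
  ¬a ∨ ¬p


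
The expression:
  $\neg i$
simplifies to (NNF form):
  $\neg i$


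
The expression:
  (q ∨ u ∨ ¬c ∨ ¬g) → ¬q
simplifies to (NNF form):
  ¬q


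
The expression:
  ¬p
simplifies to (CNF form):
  ¬p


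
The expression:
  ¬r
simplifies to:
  ¬r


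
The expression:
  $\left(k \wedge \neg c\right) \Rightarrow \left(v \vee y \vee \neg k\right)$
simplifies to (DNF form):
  $c \vee v \vee y \vee \neg k$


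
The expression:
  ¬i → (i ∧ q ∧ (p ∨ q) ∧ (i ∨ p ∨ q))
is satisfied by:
  {i: True}


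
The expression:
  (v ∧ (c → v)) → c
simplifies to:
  c ∨ ¬v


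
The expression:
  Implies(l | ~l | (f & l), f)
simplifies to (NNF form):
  f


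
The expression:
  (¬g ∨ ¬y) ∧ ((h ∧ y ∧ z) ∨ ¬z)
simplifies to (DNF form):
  (¬g ∧ ¬z) ∨ (¬y ∧ ¬z) ∨ (h ∧ y ∧ ¬g) ∨ (h ∧ y ∧ ¬y) ∨ (h ∧ ¬g ∧ ¬z) ∨ (h ∧ ¬y ∧ ¬z) ∨ (y ∧ ¬g ∧ ¬z) ∨ (y ∧ ¬y ∧ ¬z)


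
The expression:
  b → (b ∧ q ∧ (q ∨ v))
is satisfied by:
  {q: True, b: False}
  {b: False, q: False}
  {b: True, q: True}


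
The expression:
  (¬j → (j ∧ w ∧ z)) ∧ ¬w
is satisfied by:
  {j: True, w: False}


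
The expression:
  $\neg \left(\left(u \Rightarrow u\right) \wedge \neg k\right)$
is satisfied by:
  {k: True}


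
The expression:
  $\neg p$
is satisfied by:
  {p: False}


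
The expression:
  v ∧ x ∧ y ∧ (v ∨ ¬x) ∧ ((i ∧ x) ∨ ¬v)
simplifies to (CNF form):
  i ∧ v ∧ x ∧ y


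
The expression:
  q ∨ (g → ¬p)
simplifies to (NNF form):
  q ∨ ¬g ∨ ¬p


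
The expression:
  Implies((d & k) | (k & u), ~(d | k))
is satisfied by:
  {u: False, k: False, d: False}
  {d: True, u: False, k: False}
  {u: True, d: False, k: False}
  {d: True, u: True, k: False}
  {k: True, d: False, u: False}


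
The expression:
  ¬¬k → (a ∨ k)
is always true.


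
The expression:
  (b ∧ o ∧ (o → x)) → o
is always true.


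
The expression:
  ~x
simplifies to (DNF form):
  ~x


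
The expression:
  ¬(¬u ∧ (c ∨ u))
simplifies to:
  u ∨ ¬c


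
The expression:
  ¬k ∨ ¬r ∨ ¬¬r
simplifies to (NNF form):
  True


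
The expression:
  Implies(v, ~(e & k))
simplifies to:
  ~e | ~k | ~v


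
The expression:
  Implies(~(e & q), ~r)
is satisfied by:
  {q: True, e: True, r: False}
  {q: True, e: False, r: False}
  {e: True, q: False, r: False}
  {q: False, e: False, r: False}
  {r: True, q: True, e: True}


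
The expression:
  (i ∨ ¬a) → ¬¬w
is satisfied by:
  {a: True, w: True, i: False}
  {w: True, i: False, a: False}
  {a: True, w: True, i: True}
  {w: True, i: True, a: False}
  {a: True, i: False, w: False}


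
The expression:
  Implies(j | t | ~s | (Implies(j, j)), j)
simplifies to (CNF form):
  j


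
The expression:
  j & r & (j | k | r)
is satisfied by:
  {r: True, j: True}


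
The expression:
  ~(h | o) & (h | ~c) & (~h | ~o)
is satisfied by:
  {o: False, h: False, c: False}


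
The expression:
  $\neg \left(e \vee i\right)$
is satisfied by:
  {i: False, e: False}


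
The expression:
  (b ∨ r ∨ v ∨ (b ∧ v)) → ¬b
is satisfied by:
  {b: False}


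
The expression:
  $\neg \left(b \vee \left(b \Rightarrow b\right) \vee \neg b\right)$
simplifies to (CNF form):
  $\text{False}$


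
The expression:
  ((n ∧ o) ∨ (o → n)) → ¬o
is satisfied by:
  {o: False, n: False}
  {n: True, o: False}
  {o: True, n: False}


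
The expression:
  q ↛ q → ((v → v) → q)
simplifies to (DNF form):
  True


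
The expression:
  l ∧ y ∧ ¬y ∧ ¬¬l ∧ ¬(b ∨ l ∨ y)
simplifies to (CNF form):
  False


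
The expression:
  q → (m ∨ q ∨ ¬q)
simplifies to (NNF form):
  True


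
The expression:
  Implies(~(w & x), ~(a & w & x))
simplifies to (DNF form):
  True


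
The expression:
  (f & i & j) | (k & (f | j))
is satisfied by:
  {k: True, f: True, j: True, i: True}
  {k: True, f: True, j: True, i: False}
  {k: True, f: True, i: True, j: False}
  {k: True, f: True, i: False, j: False}
  {k: True, j: True, i: True, f: False}
  {k: True, j: True, i: False, f: False}
  {f: True, j: True, i: True, k: False}


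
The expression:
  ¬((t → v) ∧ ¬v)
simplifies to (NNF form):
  t ∨ v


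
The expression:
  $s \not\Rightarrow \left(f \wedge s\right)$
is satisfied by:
  {s: True, f: False}


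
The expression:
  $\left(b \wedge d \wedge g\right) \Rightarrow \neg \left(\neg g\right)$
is always true.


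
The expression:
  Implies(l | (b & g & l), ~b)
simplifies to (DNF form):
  ~b | ~l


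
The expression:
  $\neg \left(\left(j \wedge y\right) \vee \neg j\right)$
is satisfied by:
  {j: True, y: False}


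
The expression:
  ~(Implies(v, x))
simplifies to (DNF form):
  v & ~x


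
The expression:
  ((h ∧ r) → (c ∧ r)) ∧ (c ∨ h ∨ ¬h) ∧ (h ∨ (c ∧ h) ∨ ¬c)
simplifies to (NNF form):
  (c ∧ h) ∨ (¬c ∧ ¬h) ∨ (¬c ∧ ¬r)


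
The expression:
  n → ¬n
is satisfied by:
  {n: False}


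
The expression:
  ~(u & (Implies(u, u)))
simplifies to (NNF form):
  ~u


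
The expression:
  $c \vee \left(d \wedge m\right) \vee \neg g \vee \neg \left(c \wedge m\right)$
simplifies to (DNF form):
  $\text{True}$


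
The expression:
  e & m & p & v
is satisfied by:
  {m: True, p: True, e: True, v: True}


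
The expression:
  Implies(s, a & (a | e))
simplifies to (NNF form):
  a | ~s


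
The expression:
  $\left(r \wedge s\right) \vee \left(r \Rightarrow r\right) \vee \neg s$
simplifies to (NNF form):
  $\text{True}$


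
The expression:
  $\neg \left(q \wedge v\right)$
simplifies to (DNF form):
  $\neg q \vee \neg v$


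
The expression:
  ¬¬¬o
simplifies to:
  ¬o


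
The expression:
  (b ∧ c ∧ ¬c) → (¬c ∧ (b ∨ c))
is always true.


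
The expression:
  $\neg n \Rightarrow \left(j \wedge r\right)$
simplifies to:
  $n \vee \left(j \wedge r\right)$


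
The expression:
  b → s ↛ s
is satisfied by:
  {b: False}


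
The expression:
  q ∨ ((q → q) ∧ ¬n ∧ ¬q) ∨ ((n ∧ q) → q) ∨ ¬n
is always true.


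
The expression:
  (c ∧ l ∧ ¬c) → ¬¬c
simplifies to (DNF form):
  True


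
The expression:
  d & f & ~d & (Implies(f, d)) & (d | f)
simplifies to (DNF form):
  False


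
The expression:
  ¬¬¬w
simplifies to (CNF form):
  ¬w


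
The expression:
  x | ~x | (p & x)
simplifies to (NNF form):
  True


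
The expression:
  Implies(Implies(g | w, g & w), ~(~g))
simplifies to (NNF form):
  g | w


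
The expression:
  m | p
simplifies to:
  m | p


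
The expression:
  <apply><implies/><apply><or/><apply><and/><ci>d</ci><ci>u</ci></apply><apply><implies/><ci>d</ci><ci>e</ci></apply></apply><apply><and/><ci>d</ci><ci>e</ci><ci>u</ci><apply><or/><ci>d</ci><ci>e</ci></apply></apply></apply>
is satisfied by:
  {d: True, u: False, e: False}
  {e: True, u: True, d: True}


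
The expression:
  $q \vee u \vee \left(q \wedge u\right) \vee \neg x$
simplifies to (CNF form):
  $q \vee u \vee \neg x$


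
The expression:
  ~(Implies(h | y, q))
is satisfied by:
  {y: True, h: True, q: False}
  {y: True, h: False, q: False}
  {h: True, y: False, q: False}


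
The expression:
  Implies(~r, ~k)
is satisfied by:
  {r: True, k: False}
  {k: False, r: False}
  {k: True, r: True}


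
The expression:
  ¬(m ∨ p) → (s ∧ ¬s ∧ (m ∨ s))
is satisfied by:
  {m: True, p: True}
  {m: True, p: False}
  {p: True, m: False}


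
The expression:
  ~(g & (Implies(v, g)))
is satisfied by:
  {g: False}


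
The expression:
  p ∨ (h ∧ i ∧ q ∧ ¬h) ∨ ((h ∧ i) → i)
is always true.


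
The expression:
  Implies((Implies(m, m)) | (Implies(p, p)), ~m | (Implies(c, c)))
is always true.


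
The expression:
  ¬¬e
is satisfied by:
  {e: True}


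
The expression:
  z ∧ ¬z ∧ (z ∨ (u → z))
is never true.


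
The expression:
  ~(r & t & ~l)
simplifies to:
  l | ~r | ~t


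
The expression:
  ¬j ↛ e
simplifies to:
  e ∨ ¬j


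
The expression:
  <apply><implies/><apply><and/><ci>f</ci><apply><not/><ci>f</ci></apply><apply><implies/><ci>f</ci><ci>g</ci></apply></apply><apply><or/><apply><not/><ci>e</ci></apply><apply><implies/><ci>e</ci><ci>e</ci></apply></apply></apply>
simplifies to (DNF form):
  <true/>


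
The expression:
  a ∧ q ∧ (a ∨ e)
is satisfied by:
  {a: True, q: True}


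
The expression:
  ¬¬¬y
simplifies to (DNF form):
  ¬y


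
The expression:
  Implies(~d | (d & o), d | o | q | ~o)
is always true.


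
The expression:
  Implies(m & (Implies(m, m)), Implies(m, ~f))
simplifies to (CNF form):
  ~f | ~m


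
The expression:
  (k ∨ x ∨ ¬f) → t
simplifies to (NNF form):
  t ∨ (f ∧ ¬k ∧ ¬x)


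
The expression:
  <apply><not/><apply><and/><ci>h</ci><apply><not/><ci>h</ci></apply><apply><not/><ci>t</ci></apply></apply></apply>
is always true.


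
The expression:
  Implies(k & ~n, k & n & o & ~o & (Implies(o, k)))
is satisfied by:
  {n: True, k: False}
  {k: False, n: False}
  {k: True, n: True}


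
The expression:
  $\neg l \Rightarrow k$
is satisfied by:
  {k: True, l: True}
  {k: True, l: False}
  {l: True, k: False}


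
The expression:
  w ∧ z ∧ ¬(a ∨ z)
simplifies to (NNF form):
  False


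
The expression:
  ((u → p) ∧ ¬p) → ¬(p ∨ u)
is always true.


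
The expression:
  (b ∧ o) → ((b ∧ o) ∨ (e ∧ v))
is always true.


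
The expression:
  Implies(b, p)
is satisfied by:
  {p: True, b: False}
  {b: False, p: False}
  {b: True, p: True}


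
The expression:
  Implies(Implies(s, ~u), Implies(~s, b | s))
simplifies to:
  b | s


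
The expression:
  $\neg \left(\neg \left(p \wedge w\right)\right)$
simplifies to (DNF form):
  $p \wedge w$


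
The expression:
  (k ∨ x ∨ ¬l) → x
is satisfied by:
  {x: True, l: True, k: False}
  {x: True, l: False, k: False}
  {x: True, k: True, l: True}
  {x: True, k: True, l: False}
  {l: True, k: False, x: False}


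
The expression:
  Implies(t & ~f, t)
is always true.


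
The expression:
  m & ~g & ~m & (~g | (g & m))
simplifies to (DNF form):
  False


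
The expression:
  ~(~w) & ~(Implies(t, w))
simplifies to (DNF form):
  False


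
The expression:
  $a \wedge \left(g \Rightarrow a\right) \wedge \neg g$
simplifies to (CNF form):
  $a \wedge \neg g$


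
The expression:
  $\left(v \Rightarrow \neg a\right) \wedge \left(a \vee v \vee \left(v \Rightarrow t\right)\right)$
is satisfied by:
  {v: False, a: False}
  {a: True, v: False}
  {v: True, a: False}


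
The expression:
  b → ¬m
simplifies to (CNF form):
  ¬b ∨ ¬m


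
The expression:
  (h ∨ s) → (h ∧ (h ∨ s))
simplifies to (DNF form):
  h ∨ ¬s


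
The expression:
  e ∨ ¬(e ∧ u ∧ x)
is always true.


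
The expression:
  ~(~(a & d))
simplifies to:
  a & d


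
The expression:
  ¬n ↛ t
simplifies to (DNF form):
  t ∨ ¬n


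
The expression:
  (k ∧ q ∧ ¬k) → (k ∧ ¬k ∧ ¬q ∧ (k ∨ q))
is always true.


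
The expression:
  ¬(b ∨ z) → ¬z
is always true.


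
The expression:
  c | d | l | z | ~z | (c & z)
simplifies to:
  True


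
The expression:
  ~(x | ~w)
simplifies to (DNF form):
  w & ~x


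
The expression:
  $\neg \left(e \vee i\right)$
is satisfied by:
  {i: False, e: False}


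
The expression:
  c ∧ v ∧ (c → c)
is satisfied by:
  {c: True, v: True}


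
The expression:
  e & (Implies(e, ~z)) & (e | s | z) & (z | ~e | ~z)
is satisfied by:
  {e: True, z: False}


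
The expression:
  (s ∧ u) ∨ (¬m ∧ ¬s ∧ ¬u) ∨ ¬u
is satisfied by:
  {s: True, u: False}
  {u: False, s: False}
  {u: True, s: True}


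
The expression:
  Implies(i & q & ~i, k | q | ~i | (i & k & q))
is always true.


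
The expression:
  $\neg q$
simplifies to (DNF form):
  $\neg q$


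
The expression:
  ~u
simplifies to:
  ~u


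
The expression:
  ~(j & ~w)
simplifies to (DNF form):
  w | ~j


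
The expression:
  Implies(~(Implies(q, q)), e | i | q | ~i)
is always true.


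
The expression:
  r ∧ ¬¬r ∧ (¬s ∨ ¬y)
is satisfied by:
  {r: True, s: False, y: False}
  {r: True, y: True, s: False}
  {r: True, s: True, y: False}


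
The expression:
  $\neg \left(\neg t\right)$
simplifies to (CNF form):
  $t$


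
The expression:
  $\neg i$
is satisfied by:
  {i: False}


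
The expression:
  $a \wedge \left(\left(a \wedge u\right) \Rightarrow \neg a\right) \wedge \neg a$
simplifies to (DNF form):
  $\text{False}$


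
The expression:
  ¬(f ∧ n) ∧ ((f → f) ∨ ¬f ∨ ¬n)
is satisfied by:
  {n: False, f: False}
  {f: True, n: False}
  {n: True, f: False}


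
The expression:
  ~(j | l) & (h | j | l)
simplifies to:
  h & ~j & ~l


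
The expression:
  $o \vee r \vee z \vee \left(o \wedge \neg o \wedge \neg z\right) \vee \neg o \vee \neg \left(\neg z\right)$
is always true.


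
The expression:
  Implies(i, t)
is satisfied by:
  {t: True, i: False}
  {i: False, t: False}
  {i: True, t: True}


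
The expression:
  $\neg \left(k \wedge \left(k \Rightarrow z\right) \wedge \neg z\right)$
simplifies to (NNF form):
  $\text{True}$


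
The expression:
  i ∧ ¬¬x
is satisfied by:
  {i: True, x: True}


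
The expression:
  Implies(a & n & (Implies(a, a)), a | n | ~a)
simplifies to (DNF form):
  True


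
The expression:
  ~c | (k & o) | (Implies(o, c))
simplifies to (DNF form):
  True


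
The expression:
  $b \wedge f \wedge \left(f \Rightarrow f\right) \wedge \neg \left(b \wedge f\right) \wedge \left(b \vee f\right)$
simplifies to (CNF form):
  $\text{False}$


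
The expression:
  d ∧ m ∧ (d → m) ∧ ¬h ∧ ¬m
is never true.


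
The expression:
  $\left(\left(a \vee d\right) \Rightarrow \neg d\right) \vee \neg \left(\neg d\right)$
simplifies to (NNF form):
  $\text{True}$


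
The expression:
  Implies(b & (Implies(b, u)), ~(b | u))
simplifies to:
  ~b | ~u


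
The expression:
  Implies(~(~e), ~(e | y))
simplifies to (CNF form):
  ~e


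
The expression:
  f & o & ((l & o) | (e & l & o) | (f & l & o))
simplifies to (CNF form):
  f & l & o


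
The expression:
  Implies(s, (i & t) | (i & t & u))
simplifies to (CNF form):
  (i | ~s) & (t | ~s)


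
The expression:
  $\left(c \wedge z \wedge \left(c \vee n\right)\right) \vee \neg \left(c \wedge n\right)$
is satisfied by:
  {z: True, c: False, n: False}
  {c: False, n: False, z: False}
  {n: True, z: True, c: False}
  {n: True, c: False, z: False}
  {z: True, c: True, n: False}
  {c: True, z: False, n: False}
  {n: True, c: True, z: True}


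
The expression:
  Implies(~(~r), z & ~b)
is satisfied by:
  {z: True, b: False, r: False}
  {b: False, r: False, z: False}
  {z: True, b: True, r: False}
  {b: True, z: False, r: False}
  {r: True, z: True, b: False}


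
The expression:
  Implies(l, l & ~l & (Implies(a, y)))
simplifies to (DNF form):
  ~l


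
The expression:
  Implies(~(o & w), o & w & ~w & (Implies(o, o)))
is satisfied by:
  {w: True, o: True}


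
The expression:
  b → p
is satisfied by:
  {p: True, b: False}
  {b: False, p: False}
  {b: True, p: True}


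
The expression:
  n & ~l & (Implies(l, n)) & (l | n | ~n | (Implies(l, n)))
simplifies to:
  n & ~l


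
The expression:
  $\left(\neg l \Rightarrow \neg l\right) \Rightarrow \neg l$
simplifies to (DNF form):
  $\neg l$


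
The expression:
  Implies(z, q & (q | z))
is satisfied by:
  {q: True, z: False}
  {z: False, q: False}
  {z: True, q: True}


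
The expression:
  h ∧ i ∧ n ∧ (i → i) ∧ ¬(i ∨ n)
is never true.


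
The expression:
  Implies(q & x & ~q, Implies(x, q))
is always true.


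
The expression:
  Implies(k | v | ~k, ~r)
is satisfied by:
  {r: False}


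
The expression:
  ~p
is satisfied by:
  {p: False}


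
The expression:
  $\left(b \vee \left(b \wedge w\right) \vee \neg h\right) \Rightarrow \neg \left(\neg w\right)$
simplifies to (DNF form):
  $w \vee \left(h \wedge \neg b\right)$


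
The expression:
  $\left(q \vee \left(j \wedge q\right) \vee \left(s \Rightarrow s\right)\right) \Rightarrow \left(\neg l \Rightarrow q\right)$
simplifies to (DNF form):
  $l \vee q$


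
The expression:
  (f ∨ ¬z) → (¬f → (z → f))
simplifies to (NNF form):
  True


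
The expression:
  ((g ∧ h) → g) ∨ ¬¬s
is always true.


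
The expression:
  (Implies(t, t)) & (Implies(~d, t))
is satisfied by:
  {d: True, t: True}
  {d: True, t: False}
  {t: True, d: False}


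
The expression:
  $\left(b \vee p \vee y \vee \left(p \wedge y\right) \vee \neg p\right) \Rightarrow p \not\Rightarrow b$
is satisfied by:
  {p: True, b: False}


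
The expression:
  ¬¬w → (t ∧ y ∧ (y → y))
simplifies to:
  (t ∧ y) ∨ ¬w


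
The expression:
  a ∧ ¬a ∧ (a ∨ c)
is never true.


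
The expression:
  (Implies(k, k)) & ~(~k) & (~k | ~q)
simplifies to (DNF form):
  k & ~q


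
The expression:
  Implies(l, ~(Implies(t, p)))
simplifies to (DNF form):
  ~l | (t & ~p)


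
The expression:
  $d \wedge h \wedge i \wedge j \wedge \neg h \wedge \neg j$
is never true.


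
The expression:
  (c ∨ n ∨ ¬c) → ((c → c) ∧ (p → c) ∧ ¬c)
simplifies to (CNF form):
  ¬c ∧ ¬p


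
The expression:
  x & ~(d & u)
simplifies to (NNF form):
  x & (~d | ~u)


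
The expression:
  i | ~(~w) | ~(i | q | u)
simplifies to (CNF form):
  (i | w | ~q) & (i | w | ~u)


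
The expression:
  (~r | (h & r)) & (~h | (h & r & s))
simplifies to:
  (h | ~r) & (r | ~h) & (s | ~r)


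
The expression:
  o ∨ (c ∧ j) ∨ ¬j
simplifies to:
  c ∨ o ∨ ¬j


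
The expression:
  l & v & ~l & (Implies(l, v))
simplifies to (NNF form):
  False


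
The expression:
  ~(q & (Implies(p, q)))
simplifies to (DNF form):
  ~q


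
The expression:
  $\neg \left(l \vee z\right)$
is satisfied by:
  {z: False, l: False}


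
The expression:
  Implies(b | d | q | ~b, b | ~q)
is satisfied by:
  {b: True, q: False}
  {q: False, b: False}
  {q: True, b: True}


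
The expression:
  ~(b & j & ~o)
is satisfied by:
  {o: True, b: False, j: False}
  {o: False, b: False, j: False}
  {j: True, o: True, b: False}
  {j: True, o: False, b: False}
  {b: True, o: True, j: False}
  {b: True, o: False, j: False}
  {b: True, j: True, o: True}


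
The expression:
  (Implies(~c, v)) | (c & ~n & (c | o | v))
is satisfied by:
  {c: True, v: True}
  {c: True, v: False}
  {v: True, c: False}


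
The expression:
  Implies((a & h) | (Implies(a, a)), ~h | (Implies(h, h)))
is always true.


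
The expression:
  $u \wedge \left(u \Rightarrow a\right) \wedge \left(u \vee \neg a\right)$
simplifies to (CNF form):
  $a \wedge u$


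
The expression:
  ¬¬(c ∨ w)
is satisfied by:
  {c: True, w: True}
  {c: True, w: False}
  {w: True, c: False}


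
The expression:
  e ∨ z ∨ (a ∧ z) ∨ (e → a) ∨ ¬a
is always true.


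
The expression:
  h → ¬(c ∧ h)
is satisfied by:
  {h: False, c: False}
  {c: True, h: False}
  {h: True, c: False}


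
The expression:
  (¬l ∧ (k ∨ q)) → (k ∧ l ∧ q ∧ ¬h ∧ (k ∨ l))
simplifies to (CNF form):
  (l ∨ ¬k) ∧ (l ∨ ¬q)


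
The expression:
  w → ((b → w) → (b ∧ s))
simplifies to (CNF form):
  (b ∨ ¬w) ∧ (s ∨ ¬w)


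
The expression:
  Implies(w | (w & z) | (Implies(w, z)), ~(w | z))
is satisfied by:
  {w: False, z: False}


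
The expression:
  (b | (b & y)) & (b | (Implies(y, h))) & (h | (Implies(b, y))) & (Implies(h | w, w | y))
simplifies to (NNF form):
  b & (h | y) & (w | y)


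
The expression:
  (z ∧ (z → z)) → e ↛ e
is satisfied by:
  {z: False}


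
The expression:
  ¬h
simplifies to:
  ¬h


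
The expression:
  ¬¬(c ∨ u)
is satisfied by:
  {c: True, u: True}
  {c: True, u: False}
  {u: True, c: False}


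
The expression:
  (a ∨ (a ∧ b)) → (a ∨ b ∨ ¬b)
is always true.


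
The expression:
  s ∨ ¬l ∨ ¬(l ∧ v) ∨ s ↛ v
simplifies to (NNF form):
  s ∨ ¬l ∨ ¬v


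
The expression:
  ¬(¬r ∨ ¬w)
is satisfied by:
  {r: True, w: True}


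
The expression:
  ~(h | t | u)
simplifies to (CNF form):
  ~h & ~t & ~u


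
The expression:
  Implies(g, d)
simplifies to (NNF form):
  d | ~g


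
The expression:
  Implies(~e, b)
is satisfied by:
  {b: True, e: True}
  {b: True, e: False}
  {e: True, b: False}


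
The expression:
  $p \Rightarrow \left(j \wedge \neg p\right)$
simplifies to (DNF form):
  $\neg p$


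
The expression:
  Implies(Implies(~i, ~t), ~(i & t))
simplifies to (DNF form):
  ~i | ~t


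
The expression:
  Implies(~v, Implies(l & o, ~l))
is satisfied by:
  {v: True, l: False, o: False}
  {l: False, o: False, v: False}
  {o: True, v: True, l: False}
  {o: True, l: False, v: False}
  {v: True, l: True, o: False}
  {l: True, v: False, o: False}
  {o: True, l: True, v: True}


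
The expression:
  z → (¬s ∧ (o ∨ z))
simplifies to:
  ¬s ∨ ¬z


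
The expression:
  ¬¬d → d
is always true.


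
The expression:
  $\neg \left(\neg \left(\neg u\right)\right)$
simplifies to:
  $\neg u$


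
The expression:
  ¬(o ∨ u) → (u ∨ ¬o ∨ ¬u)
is always true.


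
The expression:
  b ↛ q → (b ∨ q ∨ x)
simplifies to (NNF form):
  True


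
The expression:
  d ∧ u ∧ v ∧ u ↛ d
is never true.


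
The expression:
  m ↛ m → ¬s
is always true.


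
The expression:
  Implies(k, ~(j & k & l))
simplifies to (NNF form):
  ~j | ~k | ~l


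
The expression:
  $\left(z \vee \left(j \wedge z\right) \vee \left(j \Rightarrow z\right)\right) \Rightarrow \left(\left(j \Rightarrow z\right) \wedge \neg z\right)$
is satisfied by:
  {z: False}


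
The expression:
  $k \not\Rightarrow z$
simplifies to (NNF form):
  $k \wedge \neg z$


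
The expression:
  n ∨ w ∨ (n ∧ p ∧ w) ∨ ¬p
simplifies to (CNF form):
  n ∨ w ∨ ¬p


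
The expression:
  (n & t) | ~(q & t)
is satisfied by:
  {n: True, t: False, q: False}
  {t: False, q: False, n: False}
  {q: True, n: True, t: False}
  {q: True, t: False, n: False}
  {n: True, t: True, q: False}
  {t: True, n: False, q: False}
  {q: True, t: True, n: True}


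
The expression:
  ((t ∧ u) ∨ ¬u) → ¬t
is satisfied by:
  {t: False}


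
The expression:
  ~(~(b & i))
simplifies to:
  b & i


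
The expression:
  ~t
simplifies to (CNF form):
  ~t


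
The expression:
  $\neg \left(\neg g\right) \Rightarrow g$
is always true.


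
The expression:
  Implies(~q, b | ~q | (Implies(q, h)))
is always true.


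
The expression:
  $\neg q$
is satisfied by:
  {q: False}


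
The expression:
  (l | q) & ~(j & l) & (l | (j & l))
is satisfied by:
  {l: True, j: False}


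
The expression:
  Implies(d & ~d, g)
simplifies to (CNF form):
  True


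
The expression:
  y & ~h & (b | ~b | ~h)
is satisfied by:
  {y: True, h: False}


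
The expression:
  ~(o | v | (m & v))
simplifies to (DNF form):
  ~o & ~v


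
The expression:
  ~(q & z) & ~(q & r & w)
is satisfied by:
  {r: False, w: False, q: False, z: False}
  {w: True, z: False, r: False, q: False}
  {r: True, z: False, w: False, q: False}
  {w: True, r: True, z: False, q: False}
  {z: True, r: False, w: False, q: False}
  {z: True, w: True, r: False, q: False}
  {z: True, r: True, w: False, q: False}
  {z: True, w: True, r: True, q: False}
  {q: True, z: False, r: False, w: False}
  {q: True, w: True, z: False, r: False}
  {q: True, r: True, z: False, w: False}


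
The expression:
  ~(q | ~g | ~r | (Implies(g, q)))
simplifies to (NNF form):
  g & r & ~q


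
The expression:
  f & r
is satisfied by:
  {r: True, f: True}


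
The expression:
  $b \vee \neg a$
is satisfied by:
  {b: True, a: False}
  {a: False, b: False}
  {a: True, b: True}


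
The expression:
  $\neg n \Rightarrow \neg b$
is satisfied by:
  {n: True, b: False}
  {b: False, n: False}
  {b: True, n: True}
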